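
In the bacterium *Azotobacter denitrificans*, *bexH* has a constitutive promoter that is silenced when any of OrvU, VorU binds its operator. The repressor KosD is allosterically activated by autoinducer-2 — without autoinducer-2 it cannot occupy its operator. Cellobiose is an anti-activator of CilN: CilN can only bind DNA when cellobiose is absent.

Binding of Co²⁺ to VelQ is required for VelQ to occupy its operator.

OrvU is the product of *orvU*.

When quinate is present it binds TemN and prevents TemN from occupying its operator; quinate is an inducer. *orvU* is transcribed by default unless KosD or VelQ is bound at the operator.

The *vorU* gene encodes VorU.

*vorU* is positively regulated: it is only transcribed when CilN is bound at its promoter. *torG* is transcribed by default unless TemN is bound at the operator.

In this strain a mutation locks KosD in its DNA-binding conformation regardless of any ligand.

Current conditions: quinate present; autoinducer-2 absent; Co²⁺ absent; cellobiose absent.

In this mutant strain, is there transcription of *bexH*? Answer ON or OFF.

KosD is constitutively active in this strain.
Co²⁺ is absent, so VelQ is inactive.
With repressor KosD bound, *orvU* is not transcribed.
So OrvU is not produced.
Cellobiose is absent, so CilN is active.
No repressor is bound and CilN is active, so *vorU* is transcribed.
So VorU is produced and active.
With repressor VorU bound, *bexH* is not transcribed.

OFF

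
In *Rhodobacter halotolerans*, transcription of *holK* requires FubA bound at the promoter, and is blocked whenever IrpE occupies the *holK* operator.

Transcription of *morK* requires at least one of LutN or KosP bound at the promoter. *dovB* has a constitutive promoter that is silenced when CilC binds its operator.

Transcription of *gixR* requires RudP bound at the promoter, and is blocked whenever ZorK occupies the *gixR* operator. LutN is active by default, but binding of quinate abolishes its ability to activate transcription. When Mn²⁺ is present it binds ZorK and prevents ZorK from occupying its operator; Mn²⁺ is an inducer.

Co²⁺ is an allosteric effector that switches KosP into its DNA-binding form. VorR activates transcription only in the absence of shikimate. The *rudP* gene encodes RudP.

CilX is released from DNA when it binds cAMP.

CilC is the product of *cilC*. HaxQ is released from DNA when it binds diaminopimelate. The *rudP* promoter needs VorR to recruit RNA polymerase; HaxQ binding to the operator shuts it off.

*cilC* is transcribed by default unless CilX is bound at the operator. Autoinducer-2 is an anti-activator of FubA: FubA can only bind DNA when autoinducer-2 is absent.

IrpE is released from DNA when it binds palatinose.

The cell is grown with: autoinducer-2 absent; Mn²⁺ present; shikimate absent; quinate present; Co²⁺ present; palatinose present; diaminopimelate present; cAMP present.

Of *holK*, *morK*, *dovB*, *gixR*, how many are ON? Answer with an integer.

Palatinose is present, so IrpE is inactive.
Autoinducer-2 is absent, so FubA is active.
No repressor is bound and FubA is active, so *holK* is transcribed.
→ *holK* is ON.
Quinate is present, so LutN is inactive.
Co²⁺ is present, so KosP is active.
Activator KosP is present, so *morK* is transcribed.
→ *morK* is ON.
cAMP is present, so CilX is inactive.
With no repressor bound, *cilC* is transcribed.
So CilC is produced and active.
With repressor CilC bound, *dovB* is not transcribed.
→ *dovB* is OFF.
Mn²⁺ is present, so ZorK is inactive.
Shikimate is absent, so VorR is active.
Diaminopimelate is present, so HaxQ is inactive.
No repressor is bound and VorR is active, so *rudP* is transcribed.
So RudP is produced and active.
No repressor is bound and RudP is active, so *gixR* is transcribed.
→ *gixR* is ON.
3 of the 4 genes are transcribed.

3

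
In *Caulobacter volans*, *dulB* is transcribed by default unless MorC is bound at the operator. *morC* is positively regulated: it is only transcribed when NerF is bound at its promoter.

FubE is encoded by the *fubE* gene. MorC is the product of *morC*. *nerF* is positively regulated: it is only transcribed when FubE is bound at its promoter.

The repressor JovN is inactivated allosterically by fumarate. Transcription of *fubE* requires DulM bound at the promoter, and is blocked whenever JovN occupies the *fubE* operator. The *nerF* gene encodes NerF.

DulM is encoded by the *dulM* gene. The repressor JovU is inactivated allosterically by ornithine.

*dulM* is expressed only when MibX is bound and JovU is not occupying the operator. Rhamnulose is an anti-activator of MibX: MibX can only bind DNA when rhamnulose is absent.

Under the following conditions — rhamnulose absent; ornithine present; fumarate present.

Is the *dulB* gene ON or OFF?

Ornithine is present, so JovU is inactive.
Rhamnulose is absent, so MibX is active.
No repressor is bound and MibX is active, so *dulM* is transcribed.
So DulM is produced and active.
Fumarate is present, so JovN is inactive.
No repressor is bound and DulM is active, so *fubE* is transcribed.
So FubE is produced and active.
No repressor is bound and FubE is active, so *nerF* is transcribed.
So NerF is produced and active.
No repressor is bound and NerF is active, so *morC* is transcribed.
So MorC is produced and active.
With repressor MorC bound, *dulB* is not transcribed.

OFF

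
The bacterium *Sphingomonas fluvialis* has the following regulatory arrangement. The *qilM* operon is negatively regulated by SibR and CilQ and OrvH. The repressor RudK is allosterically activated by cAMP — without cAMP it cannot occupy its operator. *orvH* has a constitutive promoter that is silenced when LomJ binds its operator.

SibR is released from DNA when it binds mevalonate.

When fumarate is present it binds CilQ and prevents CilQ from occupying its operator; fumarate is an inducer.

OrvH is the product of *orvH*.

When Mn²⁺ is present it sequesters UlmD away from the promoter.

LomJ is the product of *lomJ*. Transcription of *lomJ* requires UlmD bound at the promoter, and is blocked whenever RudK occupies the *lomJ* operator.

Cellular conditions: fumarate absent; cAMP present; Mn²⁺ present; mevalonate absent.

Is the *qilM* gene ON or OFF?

Mevalonate is absent, so SibR is active.
Fumarate is absent, so CilQ is active.
Mn²⁺ is present, so UlmD is inactive.
cAMP is present, so RudK is active.
With repressor RudK bound, *lomJ* is not transcribed.
So LomJ is not produced.
With no repressor bound, *orvH* is transcribed.
So OrvH is produced and active.
With repressor SibR bound, *qilM* is not transcribed.

OFF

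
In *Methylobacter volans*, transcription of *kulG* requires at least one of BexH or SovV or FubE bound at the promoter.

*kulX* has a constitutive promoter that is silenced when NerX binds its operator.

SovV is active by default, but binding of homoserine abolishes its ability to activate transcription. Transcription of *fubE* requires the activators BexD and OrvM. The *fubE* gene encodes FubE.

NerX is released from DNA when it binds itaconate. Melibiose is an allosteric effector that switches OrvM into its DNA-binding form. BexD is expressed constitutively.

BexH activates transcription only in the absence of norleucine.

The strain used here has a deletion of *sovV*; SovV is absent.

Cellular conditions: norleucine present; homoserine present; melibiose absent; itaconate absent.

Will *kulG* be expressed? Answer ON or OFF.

Norleucine is present, so BexH is inactive.
SovV is non-functional in this strain, so it has no effect.
BexD is produced constitutively and is active.
Melibiose is absent, so OrvM is inactive.
Required activator OrvM is absent, so *fubE* is not transcribed.
So FubE is not produced.
No activator is available at the *kulG* promoter, so *kulG* is not transcribed.

OFF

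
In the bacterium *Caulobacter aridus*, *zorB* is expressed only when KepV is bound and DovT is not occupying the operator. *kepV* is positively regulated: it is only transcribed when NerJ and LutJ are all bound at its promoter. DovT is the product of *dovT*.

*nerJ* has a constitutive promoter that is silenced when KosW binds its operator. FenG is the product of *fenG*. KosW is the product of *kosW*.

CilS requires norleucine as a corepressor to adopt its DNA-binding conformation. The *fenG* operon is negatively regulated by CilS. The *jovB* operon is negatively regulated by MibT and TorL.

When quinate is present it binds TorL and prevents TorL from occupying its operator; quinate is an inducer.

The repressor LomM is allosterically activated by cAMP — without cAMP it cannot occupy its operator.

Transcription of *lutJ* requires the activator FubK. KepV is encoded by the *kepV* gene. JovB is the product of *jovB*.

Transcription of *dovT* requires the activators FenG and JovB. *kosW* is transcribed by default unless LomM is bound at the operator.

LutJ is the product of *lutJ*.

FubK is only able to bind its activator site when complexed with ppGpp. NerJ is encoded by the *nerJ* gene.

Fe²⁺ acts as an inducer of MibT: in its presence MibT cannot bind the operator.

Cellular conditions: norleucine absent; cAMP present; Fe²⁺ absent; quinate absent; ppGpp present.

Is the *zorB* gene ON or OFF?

ON

cAMP is present, so LomM is active.
With repressor LomM bound, *kosW* is not transcribed.
So KosW is not produced.
With no repressor bound, *nerJ* is transcribed.
So NerJ is produced and active.
ppGpp is present, so FubK is active.
No repressor is bound and FubK is active, so *lutJ* is transcribed.
So LutJ is produced and active.
No repressor is bound and NerJ and LutJ are active, so *kepV* is transcribed.
So KepV is produced and active.
Norleucine is absent, so CilS is inactive.
With no repressor bound, *fenG* is transcribed.
So FenG is produced and active.
Fe²⁺ is absent, so MibT is active.
Quinate is absent, so TorL is active.
With repressor MibT bound, *jovB* is not transcribed.
So JovB is not produced.
Required activator JovB is absent, so *dovT* is not transcribed.
So DovT is not produced.
No repressor is bound and KepV is active, so *zorB* is transcribed.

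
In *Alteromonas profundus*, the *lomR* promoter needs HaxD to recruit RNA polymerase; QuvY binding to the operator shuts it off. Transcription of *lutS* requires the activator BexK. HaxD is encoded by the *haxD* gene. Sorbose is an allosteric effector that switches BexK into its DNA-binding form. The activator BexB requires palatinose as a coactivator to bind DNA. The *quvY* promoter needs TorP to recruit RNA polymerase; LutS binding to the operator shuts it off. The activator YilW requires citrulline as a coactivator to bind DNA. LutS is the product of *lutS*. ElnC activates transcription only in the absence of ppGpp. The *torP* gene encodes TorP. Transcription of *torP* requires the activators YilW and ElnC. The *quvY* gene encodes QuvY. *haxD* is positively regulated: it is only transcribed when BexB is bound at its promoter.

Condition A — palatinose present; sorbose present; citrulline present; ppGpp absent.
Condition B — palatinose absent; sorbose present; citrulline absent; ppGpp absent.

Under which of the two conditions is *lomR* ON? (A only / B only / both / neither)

Condition A:
Palatinose is present, so BexB is active.
No repressor is bound and BexB is active, so *haxD* is transcribed.
So HaxD is produced and active.
Sorbose is present, so BexK is active.
No repressor is bound and BexK is active, so *lutS* is transcribed.
So LutS is produced and active.
Citrulline is present, so YilW is active.
ppGpp is absent, so ElnC is active.
No repressor is bound and YilW and ElnC are active, so *torP* is transcribed.
So TorP is produced and active.
With repressor LutS bound, *quvY* is not transcribed.
So QuvY is not produced.
No repressor is bound and HaxD is active, so *lomR* is transcribed.
→ *lomR* is ON in A.
Condition B:
Palatinose is absent, so BexB is inactive.
Required activator BexB is absent, so *haxD* is not transcribed.
So HaxD is not produced.
Sorbose is present, so BexK is active.
No repressor is bound and BexK is active, so *lutS* is transcribed.
So LutS is produced and active.
Citrulline is absent, so YilW is inactive.
ppGpp is absent, so ElnC is active.
Required activator YilW is absent, so *torP* is not transcribed.
So TorP is not produced.
With repressor LutS bound, *quvY* is not transcribed.
So QuvY is not produced.
Required activator HaxD is absent, so *lomR* is not transcribed.
→ *lomR* is OFF in B.

A only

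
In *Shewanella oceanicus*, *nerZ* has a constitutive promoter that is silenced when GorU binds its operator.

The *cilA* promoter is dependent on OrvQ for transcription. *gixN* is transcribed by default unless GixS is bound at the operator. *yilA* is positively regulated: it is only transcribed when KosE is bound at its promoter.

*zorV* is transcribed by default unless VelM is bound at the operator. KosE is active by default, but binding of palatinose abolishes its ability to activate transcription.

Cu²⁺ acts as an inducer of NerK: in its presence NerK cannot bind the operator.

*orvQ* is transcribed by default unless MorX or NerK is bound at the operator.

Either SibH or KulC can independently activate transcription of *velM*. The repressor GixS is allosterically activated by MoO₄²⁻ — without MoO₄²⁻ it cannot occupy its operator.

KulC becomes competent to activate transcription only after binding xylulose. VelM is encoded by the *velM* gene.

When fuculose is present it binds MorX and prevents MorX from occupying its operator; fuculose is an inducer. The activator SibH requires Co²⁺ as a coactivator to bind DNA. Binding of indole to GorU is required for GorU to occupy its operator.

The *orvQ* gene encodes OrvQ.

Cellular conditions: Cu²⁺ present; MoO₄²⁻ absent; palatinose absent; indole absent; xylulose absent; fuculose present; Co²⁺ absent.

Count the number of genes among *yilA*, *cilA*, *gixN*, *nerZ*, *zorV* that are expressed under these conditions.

5

Palatinose is absent, so KosE is active.
No repressor is bound and KosE is active, so *yilA* is transcribed.
→ *yilA* is ON.
Fuculose is present, so MorX is inactive.
Cu²⁺ is present, so NerK is inactive.
With no repressor bound, *orvQ* is transcribed.
So OrvQ is produced and active.
No repressor is bound and OrvQ is active, so *cilA* is transcribed.
→ *cilA* is ON.
MoO₄²⁻ is absent, so GixS is inactive.
With no repressor bound, *gixN* is transcribed.
→ *gixN* is ON.
Indole is absent, so GorU is inactive.
With no repressor bound, *nerZ* is transcribed.
→ *nerZ* is ON.
Co²⁺ is absent, so SibH is inactive.
Xylulose is absent, so KulC is inactive.
No activator is available at the *velM* promoter, so *velM* is not transcribed.
So VelM is not produced.
With no repressor bound, *zorV* is transcribed.
→ *zorV* is ON.
5 of the 5 genes are transcribed.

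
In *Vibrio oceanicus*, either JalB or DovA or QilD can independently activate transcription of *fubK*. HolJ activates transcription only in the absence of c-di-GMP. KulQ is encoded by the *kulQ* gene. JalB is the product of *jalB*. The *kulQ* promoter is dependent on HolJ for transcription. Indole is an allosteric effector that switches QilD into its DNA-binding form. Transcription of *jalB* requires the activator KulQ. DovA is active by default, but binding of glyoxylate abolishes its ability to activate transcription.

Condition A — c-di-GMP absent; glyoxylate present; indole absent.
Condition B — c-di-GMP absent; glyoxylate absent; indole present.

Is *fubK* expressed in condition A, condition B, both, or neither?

both

Condition A:
c-di-GMP is absent, so HolJ is active.
No repressor is bound and HolJ is active, so *kulQ* is transcribed.
So KulQ is produced and active.
No repressor is bound and KulQ is active, so *jalB* is transcribed.
So JalB is produced and active.
Glyoxylate is present, so DovA is inactive.
Indole is absent, so QilD is inactive.
Activator JalB is present, so *fubK* is transcribed.
→ *fubK* is ON in A.
Condition B:
c-di-GMP is absent, so HolJ is active.
No repressor is bound and HolJ is active, so *kulQ* is transcribed.
So KulQ is produced and active.
No repressor is bound and KulQ is active, so *jalB* is transcribed.
So JalB is produced and active.
Glyoxylate is absent, so DovA is active.
Indole is present, so QilD is active.
Activator JalB is present, so *fubK* is transcribed.
→ *fubK* is ON in B.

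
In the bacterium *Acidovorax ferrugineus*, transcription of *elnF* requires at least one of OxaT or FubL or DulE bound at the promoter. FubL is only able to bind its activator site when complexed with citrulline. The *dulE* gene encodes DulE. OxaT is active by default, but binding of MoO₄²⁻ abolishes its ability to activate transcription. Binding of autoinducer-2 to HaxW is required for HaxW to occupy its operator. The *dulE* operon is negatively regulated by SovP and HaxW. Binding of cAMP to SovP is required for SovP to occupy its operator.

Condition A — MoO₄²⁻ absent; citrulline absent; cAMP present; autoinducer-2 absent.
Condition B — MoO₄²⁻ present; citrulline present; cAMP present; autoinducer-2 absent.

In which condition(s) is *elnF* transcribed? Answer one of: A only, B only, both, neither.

both

Condition A:
MoO₄²⁻ is absent, so OxaT is active.
Citrulline is absent, so FubL is inactive.
cAMP is present, so SovP is active.
Autoinducer-2 is absent, so HaxW is inactive.
With repressor SovP bound, *dulE* is not transcribed.
So DulE is not produced.
Activator OxaT is present, so *elnF* is transcribed.
→ *elnF* is ON in A.
Condition B:
MoO₄²⁻ is present, so OxaT is inactive.
Citrulline is present, so FubL is active.
cAMP is present, so SovP is active.
Autoinducer-2 is absent, so HaxW is inactive.
With repressor SovP bound, *dulE* is not transcribed.
So DulE is not produced.
Activator FubL is present, so *elnF* is transcribed.
→ *elnF* is ON in B.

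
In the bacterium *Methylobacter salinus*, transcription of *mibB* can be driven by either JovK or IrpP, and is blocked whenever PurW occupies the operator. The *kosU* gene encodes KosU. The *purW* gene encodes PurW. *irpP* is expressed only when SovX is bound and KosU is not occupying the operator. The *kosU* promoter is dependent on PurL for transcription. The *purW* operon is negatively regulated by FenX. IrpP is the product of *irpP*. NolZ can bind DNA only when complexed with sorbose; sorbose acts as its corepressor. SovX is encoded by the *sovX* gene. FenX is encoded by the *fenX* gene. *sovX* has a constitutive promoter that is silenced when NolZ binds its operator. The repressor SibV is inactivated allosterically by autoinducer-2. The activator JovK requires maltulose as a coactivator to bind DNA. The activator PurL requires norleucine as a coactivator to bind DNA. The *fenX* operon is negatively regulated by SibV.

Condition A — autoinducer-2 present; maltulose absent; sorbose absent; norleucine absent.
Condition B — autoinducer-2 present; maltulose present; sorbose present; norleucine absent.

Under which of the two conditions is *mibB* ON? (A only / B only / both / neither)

both

Condition A:
Autoinducer-2 is present, so SibV is inactive.
With no repressor bound, *fenX* is transcribed.
So FenX is produced and active.
With repressor FenX bound, *purW* is not transcribed.
So PurW is not produced.
Maltulose is absent, so JovK is inactive.
Sorbose is absent, so NolZ is inactive.
With no repressor bound, *sovX* is transcribed.
So SovX is produced and active.
Norleucine is absent, so PurL is inactive.
Required activator PurL is absent, so *kosU* is not transcribed.
So KosU is not produced.
No repressor is bound and SovX is active, so *irpP* is transcribed.
So IrpP is produced and active.
Activator IrpP is present, so *mibB* is transcribed.
→ *mibB* is ON in A.
Condition B:
Autoinducer-2 is present, so SibV is inactive.
With no repressor bound, *fenX* is transcribed.
So FenX is produced and active.
With repressor FenX bound, *purW* is not transcribed.
So PurW is not produced.
Maltulose is present, so JovK is active.
Sorbose is present, so NolZ is active.
With repressor NolZ bound, *sovX* is not transcribed.
So SovX is not produced.
Norleucine is absent, so PurL is inactive.
Required activator PurL is absent, so *kosU* is not transcribed.
So KosU is not produced.
Required activator SovX is absent, so *irpP* is not transcribed.
So IrpP is not produced.
Activator JovK is present, so *mibB* is transcribed.
→ *mibB* is ON in B.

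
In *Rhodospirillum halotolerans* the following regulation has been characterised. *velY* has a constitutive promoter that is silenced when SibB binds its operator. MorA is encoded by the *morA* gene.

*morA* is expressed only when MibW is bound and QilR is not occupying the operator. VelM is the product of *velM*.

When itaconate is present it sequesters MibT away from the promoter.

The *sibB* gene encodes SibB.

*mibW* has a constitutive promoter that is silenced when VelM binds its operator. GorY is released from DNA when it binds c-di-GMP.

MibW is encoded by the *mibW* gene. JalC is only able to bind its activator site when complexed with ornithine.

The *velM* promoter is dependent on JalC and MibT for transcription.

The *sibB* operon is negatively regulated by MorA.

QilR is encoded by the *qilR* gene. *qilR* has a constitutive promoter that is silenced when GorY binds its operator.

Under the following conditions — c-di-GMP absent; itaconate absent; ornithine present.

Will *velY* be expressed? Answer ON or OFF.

OFF

Ornithine is present, so JalC is active.
Itaconate is absent, so MibT is active.
No repressor is bound and JalC and MibT are active, so *velM* is transcribed.
So VelM is produced and active.
With repressor VelM bound, *mibW* is not transcribed.
So MibW is not produced.
c-di-GMP is absent, so GorY is active.
With repressor GorY bound, *qilR* is not transcribed.
So QilR is not produced.
Required activator MibW is absent, so *morA* is not transcribed.
So MorA is not produced.
With no repressor bound, *sibB* is transcribed.
So SibB is produced and active.
With repressor SibB bound, *velY* is not transcribed.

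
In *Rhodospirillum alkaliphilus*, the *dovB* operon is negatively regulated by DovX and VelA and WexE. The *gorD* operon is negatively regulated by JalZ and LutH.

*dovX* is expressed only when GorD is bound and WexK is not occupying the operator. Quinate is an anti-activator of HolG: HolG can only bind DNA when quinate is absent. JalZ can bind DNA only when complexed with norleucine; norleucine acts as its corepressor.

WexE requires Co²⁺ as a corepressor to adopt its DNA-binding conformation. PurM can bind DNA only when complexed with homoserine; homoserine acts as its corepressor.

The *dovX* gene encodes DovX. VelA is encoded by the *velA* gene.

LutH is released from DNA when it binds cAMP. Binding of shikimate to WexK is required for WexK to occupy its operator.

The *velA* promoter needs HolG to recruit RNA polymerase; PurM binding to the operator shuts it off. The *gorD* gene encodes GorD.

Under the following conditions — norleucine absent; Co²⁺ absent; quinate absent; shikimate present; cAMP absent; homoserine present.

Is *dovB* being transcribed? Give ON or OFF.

Norleucine is absent, so JalZ is inactive.
cAMP is absent, so LutH is active.
With repressor LutH bound, *gorD* is not transcribed.
So GorD is not produced.
Shikimate is present, so WexK is active.
With repressor WexK bound, *dovX* is not transcribed.
So DovX is not produced.
Quinate is absent, so HolG is active.
Homoserine is present, so PurM is active.
With repressor PurM bound, *velA* is not transcribed.
So VelA is not produced.
Co²⁺ is absent, so WexE is inactive.
With no repressor bound, *dovB* is transcribed.

ON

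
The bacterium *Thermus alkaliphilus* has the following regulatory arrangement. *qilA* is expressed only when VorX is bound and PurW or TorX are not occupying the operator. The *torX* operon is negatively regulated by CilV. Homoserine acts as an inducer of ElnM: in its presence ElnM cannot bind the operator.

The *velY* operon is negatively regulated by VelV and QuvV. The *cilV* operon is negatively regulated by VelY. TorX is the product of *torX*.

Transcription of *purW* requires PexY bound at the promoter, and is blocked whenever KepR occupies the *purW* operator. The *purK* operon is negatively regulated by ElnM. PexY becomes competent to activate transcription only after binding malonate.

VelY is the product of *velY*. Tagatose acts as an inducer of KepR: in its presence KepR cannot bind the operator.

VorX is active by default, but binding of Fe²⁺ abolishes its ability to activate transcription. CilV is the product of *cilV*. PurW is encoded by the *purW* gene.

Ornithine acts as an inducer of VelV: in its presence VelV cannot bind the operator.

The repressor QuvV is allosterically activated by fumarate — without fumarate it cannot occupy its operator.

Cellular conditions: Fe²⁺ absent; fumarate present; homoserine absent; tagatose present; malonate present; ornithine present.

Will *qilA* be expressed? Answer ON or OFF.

Tagatose is present, so KepR is inactive.
Malonate is present, so PexY is active.
No repressor is bound and PexY is active, so *purW* is transcribed.
So PurW is produced and active.
Ornithine is present, so VelV is inactive.
Fumarate is present, so QuvV is active.
With repressor QuvV bound, *velY* is not transcribed.
So VelY is not produced.
With no repressor bound, *cilV* is transcribed.
So CilV is produced and active.
With repressor CilV bound, *torX* is not transcribed.
So TorX is not produced.
Fe²⁺ is absent, so VorX is active.
With repressor PurW bound, *qilA* is not transcribed.

OFF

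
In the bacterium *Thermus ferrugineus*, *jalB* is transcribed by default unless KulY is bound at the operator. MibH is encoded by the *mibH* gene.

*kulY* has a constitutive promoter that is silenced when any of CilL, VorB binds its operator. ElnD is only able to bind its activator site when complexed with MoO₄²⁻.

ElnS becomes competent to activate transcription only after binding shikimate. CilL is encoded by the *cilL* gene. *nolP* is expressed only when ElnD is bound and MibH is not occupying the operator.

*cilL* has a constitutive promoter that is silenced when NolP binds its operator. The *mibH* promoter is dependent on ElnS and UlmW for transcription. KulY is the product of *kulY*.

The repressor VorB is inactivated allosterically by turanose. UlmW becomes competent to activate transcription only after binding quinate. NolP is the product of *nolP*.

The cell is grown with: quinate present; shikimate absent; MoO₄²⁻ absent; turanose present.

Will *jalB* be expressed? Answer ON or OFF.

ON

Shikimate is absent, so ElnS is inactive.
Quinate is present, so UlmW is active.
Required activator ElnS is absent, so *mibH* is not transcribed.
So MibH is not produced.
MoO₄²⁻ is absent, so ElnD is inactive.
Required activator ElnD is absent, so *nolP* is not transcribed.
So NolP is not produced.
With no repressor bound, *cilL* is transcribed.
So CilL is produced and active.
Turanose is present, so VorB is inactive.
With repressor CilL bound, *kulY* is not transcribed.
So KulY is not produced.
With no repressor bound, *jalB* is transcribed.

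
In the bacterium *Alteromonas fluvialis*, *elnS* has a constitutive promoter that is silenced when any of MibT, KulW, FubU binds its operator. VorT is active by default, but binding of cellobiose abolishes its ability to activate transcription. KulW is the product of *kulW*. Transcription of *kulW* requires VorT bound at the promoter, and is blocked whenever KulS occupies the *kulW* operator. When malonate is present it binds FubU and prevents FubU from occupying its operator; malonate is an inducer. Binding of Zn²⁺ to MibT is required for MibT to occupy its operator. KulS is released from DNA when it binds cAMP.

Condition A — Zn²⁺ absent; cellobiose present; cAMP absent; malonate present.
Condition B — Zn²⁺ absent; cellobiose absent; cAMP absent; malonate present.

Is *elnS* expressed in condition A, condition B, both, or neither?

both

Condition A:
Zn²⁺ is absent, so MibT is inactive.
Cellobiose is present, so VorT is inactive.
cAMP is absent, so KulS is active.
With repressor KulS bound, *kulW* is not transcribed.
So KulW is not produced.
Malonate is present, so FubU is inactive.
With no repressor bound, *elnS* is transcribed.
→ *elnS* is ON in A.
Condition B:
Zn²⁺ is absent, so MibT is inactive.
Cellobiose is absent, so VorT is active.
cAMP is absent, so KulS is active.
With repressor KulS bound, *kulW* is not transcribed.
So KulW is not produced.
Malonate is present, so FubU is inactive.
With no repressor bound, *elnS* is transcribed.
→ *elnS* is ON in B.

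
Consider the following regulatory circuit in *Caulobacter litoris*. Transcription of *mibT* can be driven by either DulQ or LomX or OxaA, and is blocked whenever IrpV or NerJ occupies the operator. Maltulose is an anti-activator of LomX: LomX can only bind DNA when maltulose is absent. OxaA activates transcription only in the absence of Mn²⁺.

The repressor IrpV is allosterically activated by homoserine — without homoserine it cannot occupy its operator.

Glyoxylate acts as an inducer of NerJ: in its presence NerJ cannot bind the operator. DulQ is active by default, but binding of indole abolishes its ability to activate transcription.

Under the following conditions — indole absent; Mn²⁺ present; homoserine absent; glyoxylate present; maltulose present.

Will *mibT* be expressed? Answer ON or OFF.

Homoserine is absent, so IrpV is inactive.
Indole is absent, so DulQ is active.
Glyoxylate is present, so NerJ is inactive.
Maltulose is present, so LomX is inactive.
Mn²⁺ is present, so OxaA is inactive.
Activator DulQ is present, so *mibT* is transcribed.

ON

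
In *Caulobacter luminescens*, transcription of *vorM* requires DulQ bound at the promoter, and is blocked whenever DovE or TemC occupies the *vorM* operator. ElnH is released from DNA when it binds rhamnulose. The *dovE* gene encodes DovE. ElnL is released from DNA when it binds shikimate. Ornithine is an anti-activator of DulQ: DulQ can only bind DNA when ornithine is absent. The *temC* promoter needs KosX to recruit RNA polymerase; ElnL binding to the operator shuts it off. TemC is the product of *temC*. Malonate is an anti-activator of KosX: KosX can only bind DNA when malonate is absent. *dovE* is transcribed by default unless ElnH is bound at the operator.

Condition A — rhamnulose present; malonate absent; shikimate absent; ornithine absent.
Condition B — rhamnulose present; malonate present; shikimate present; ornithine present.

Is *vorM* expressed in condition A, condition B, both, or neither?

Condition A:
Rhamnulose is present, so ElnH is inactive.
With no repressor bound, *dovE* is transcribed.
So DovE is produced and active.
Malonate is absent, so KosX is active.
Shikimate is absent, so ElnL is active.
With repressor ElnL bound, *temC* is not transcribed.
So TemC is not produced.
Ornithine is absent, so DulQ is active.
With repressor DovE bound, *vorM* is not transcribed.
→ *vorM* is OFF in A.
Condition B:
Rhamnulose is present, so ElnH is inactive.
With no repressor bound, *dovE* is transcribed.
So DovE is produced and active.
Malonate is present, so KosX is inactive.
Shikimate is present, so ElnL is inactive.
Required activator KosX is absent, so *temC* is not transcribed.
So TemC is not produced.
Ornithine is present, so DulQ is inactive.
With repressor DovE bound, *vorM* is not transcribed.
→ *vorM* is OFF in B.

neither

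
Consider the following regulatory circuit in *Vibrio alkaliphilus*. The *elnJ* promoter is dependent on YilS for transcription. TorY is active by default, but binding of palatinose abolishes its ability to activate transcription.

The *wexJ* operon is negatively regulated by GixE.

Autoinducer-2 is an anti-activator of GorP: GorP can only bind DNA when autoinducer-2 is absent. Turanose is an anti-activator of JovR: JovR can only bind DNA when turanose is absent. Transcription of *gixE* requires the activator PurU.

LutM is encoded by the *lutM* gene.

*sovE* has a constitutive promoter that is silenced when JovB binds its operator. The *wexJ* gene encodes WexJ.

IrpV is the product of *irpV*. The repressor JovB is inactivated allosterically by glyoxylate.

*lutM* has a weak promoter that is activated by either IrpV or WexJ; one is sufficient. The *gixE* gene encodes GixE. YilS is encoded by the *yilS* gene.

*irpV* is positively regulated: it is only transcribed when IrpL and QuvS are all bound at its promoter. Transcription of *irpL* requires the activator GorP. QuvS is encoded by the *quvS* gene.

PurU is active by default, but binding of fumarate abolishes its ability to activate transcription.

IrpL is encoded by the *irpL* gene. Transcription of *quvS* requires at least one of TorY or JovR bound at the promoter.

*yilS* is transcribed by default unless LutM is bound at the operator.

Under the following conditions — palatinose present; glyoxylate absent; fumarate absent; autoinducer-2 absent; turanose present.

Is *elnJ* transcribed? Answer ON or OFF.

ON

Autoinducer-2 is absent, so GorP is active.
No repressor is bound and GorP is active, so *irpL* is transcribed.
So IrpL is produced and active.
Palatinose is present, so TorY is inactive.
Turanose is present, so JovR is inactive.
No activator is available at the *quvS* promoter, so *quvS* is not transcribed.
So QuvS is not produced.
Required activator QuvS is absent, so *irpV* is not transcribed.
So IrpV is not produced.
Fumarate is absent, so PurU is active.
No repressor is bound and PurU is active, so *gixE* is transcribed.
So GixE is produced and active.
With repressor GixE bound, *wexJ* is not transcribed.
So WexJ is not produced.
No activator is available at the *lutM* promoter, so *lutM* is not transcribed.
So LutM is not produced.
With no repressor bound, *yilS* is transcribed.
So YilS is produced and active.
No repressor is bound and YilS is active, so *elnJ* is transcribed.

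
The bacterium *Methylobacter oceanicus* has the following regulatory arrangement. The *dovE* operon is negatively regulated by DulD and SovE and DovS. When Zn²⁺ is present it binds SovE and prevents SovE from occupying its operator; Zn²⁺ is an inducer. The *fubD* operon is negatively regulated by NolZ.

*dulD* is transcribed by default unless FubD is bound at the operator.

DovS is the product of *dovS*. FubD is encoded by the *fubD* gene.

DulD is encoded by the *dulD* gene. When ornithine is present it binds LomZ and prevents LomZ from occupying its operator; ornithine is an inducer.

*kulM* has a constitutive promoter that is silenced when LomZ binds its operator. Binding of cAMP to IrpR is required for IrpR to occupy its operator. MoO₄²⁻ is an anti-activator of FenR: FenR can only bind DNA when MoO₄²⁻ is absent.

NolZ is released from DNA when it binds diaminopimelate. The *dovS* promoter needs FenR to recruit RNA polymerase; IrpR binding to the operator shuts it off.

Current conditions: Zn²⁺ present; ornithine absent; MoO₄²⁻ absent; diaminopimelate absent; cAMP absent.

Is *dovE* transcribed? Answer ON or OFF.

Diaminopimelate is absent, so NolZ is active.
With repressor NolZ bound, *fubD* is not transcribed.
So FubD is not produced.
With no repressor bound, *dulD* is transcribed.
So DulD is produced and active.
Zn²⁺ is present, so SovE is inactive.
cAMP is absent, so IrpR is inactive.
MoO₄²⁻ is absent, so FenR is active.
No repressor is bound and FenR is active, so *dovS* is transcribed.
So DovS is produced and active.
With repressor DulD bound, *dovE* is not transcribed.

OFF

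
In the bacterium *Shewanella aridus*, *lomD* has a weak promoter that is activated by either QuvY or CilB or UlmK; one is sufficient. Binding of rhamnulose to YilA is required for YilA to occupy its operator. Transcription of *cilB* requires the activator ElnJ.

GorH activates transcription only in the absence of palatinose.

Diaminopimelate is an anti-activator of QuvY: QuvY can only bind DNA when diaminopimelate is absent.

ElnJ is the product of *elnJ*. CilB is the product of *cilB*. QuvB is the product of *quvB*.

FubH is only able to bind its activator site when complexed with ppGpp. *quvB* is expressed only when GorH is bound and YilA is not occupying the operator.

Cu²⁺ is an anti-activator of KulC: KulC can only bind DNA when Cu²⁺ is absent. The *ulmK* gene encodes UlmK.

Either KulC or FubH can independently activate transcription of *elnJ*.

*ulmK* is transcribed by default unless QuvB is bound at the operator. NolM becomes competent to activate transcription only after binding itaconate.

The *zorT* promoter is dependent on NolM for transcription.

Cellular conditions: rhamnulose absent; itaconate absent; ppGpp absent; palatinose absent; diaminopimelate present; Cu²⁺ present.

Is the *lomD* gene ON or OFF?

OFF

Diaminopimelate is present, so QuvY is inactive.
Cu²⁺ is present, so KulC is inactive.
ppGpp is absent, so FubH is inactive.
No activator is available at the *elnJ* promoter, so *elnJ* is not transcribed.
So ElnJ is not produced.
Required activator ElnJ is absent, so *cilB* is not transcribed.
So CilB is not produced.
Palatinose is absent, so GorH is active.
Rhamnulose is absent, so YilA is inactive.
No repressor is bound and GorH is active, so *quvB* is transcribed.
So QuvB is produced and active.
With repressor QuvB bound, *ulmK* is not transcribed.
So UlmK is not produced.
No activator is available at the *lomD* promoter, so *lomD* is not transcribed.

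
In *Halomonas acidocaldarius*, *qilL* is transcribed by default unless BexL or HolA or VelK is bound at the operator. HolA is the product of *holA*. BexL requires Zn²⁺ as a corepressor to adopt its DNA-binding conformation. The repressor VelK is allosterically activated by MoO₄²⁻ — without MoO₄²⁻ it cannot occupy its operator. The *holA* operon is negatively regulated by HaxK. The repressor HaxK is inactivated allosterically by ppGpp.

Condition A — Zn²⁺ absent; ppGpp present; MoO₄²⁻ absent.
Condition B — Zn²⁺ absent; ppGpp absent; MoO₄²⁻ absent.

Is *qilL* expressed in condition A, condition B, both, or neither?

B only

Condition A:
Zn²⁺ is absent, so BexL is inactive.
ppGpp is present, so HaxK is inactive.
With no repressor bound, *holA* is transcribed.
So HolA is produced and active.
MoO₄²⁻ is absent, so VelK is inactive.
With repressor HolA bound, *qilL* is not transcribed.
→ *qilL* is OFF in A.
Condition B:
Zn²⁺ is absent, so BexL is inactive.
ppGpp is absent, so HaxK is active.
With repressor HaxK bound, *holA* is not transcribed.
So HolA is not produced.
MoO₄²⁻ is absent, so VelK is inactive.
With no repressor bound, *qilL* is transcribed.
→ *qilL* is ON in B.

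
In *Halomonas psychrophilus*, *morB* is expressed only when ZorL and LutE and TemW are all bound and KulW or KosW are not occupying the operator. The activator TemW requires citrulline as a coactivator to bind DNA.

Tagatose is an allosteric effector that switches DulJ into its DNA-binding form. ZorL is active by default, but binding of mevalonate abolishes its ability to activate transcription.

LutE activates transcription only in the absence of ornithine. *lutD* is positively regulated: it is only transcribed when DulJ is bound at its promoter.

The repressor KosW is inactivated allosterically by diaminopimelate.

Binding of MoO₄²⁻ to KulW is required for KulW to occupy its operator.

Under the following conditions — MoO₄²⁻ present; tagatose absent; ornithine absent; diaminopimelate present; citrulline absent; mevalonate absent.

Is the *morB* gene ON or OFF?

OFF

Mevalonate is absent, so ZorL is active.
MoO₄²⁻ is present, so KulW is active.
Diaminopimelate is present, so KosW is inactive.
Ornithine is absent, so LutE is active.
Citrulline is absent, so TemW is inactive.
With repressor KulW bound, *morB* is not transcribed.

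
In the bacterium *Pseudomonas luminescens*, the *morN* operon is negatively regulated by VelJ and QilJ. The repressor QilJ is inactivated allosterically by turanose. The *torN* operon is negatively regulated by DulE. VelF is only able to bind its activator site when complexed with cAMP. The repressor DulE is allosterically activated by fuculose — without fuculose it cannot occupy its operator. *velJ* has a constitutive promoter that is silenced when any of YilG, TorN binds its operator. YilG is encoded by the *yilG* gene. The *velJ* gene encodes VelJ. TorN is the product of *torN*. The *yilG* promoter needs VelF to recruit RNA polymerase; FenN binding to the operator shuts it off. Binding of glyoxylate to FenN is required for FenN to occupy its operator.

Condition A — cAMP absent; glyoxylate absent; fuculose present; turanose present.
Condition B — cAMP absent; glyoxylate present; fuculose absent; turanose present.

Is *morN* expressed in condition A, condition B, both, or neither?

Condition A:
cAMP is absent, so VelF is inactive.
Glyoxylate is absent, so FenN is inactive.
Required activator VelF is absent, so *yilG* is not transcribed.
So YilG is not produced.
Fuculose is present, so DulE is active.
With repressor DulE bound, *torN* is not transcribed.
So TorN is not produced.
With no repressor bound, *velJ* is transcribed.
So VelJ is produced and active.
Turanose is present, so QilJ is inactive.
With repressor VelJ bound, *morN* is not transcribed.
→ *morN* is OFF in A.
Condition B:
cAMP is absent, so VelF is inactive.
Glyoxylate is present, so FenN is active.
With repressor FenN bound, *yilG* is not transcribed.
So YilG is not produced.
Fuculose is absent, so DulE is inactive.
With no repressor bound, *torN* is transcribed.
So TorN is produced and active.
With repressor TorN bound, *velJ* is not transcribed.
So VelJ is not produced.
Turanose is present, so QilJ is inactive.
With no repressor bound, *morN* is transcribed.
→ *morN* is ON in B.

B only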